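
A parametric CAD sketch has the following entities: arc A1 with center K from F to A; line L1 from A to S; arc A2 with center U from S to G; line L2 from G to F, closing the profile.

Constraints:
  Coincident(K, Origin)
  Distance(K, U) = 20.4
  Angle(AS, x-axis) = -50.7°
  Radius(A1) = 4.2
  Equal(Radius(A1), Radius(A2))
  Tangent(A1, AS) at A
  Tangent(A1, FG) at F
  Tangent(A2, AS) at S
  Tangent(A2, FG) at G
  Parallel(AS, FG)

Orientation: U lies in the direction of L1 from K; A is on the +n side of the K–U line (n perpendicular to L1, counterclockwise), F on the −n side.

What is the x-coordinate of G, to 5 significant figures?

9.6708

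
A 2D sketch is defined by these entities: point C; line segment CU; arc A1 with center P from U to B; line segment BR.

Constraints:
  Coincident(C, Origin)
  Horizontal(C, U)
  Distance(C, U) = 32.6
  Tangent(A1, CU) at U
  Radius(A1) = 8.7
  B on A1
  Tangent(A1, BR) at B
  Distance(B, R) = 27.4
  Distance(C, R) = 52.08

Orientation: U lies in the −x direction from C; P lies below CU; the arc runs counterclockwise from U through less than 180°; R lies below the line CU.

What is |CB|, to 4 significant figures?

42.41

Checks: |PU| = 8.700 ✓; |PB| = 8.700 ✓; ∠(PB, BR) = 90.00° ✓; |BR| = 27.40 ✓; |CR| = 52.08 ✓.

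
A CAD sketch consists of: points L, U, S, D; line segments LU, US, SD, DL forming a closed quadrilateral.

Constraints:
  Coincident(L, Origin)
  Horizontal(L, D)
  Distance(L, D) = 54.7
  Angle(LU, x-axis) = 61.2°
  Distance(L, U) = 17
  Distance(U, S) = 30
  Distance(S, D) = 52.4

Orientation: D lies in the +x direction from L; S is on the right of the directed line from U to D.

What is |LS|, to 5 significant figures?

15.522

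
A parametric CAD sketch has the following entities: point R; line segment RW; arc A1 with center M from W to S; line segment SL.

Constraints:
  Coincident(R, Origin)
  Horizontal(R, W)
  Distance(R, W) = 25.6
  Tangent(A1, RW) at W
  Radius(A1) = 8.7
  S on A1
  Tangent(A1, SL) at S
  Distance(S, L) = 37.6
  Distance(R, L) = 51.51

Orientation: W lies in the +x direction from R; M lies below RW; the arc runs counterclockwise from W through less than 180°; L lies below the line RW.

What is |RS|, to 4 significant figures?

19.50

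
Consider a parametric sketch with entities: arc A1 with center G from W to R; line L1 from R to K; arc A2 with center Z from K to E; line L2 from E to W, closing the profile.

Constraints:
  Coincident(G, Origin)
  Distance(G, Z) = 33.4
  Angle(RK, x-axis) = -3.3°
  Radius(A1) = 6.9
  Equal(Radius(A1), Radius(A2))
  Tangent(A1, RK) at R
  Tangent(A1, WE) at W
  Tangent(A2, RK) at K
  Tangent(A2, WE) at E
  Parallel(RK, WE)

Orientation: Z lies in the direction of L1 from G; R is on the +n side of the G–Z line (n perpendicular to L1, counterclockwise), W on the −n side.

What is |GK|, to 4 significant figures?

34.11

The slot axis is L1's direction at -3.3°, so u = (cos -3.3°, sin -3.3°) = (0.9983, -0.05756) and n = (−sin -3.3°, cos -3.3°) = (0.05756, 0.9983). G is at the origin and Z lies 33.4 along u from G, so Z = 33.4·u = (33.34, -1.923). Tangency of A1 to both parallel lines with radius 6.9 puts R and W at G ± 6.9·n: R = (0.3972, 6.889), W = (-0.3972, -6.889). Equal radii place K and E the same way about Z: K = Z + 6.9·n = (33.74, 4.966), E = Z − 6.9·n = (32.95, -8.811). Then |GK| = |K − G| = 34.11.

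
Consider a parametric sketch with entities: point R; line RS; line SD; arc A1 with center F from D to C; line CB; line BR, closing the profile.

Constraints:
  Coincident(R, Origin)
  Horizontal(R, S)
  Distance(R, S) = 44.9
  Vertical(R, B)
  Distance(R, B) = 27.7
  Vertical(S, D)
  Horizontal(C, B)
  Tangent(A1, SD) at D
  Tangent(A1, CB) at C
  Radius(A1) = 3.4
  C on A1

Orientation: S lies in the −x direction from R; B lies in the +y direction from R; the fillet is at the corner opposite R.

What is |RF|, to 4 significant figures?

48.09

R is at the origin; R and S share the same y with |RS| = 44.9 and S on the −x side, so S = (-44.90, 0.000). R and B share the same x with |RB| = 27.7 and B on the +y side, so B = (0.000, 27.70). The virtual corner opposite R is at (-44.90, 27.70). Since A1 is tangent to SD there, FD ⟂ SD and A1 meets CB tangentially, so FC is at right angles to CB, with radius 3.4, so the center F sits 3.4 in from both sides at F = (-41.50, 24.30). Then |RF| = |F − R| = 48.09.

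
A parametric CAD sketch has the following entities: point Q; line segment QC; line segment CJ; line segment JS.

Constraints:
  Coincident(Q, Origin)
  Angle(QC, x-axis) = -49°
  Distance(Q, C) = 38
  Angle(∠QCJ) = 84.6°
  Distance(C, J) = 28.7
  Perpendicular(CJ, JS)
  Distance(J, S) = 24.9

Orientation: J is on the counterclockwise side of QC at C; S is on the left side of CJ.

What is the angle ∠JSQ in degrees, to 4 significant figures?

117.2°

Q is at the origin; QC runs at -49.0° with length 38.0, so C = 38.0·(cos -49.0°, sin -49.0°) = (24.93, -28.68). ∠QCJ = 84.6°, so CJ runs at -49.0° + (180° − 84.6°) = 46.40° from the x-axis; with |CJ| = 28.7, J = C + 28.7·(cos 46.40°, sin 46.40°) = (44.72, -7.895). CJ is perpendicular to JS; with |JS| = 24.9 on the left of CJ, S = J + 24.9·(-0.7242, 0.6896) = (26.69, 9.276). Then cos ∠JSQ = SJ·SQ / (|SJ||SQ|), giving 117.2°.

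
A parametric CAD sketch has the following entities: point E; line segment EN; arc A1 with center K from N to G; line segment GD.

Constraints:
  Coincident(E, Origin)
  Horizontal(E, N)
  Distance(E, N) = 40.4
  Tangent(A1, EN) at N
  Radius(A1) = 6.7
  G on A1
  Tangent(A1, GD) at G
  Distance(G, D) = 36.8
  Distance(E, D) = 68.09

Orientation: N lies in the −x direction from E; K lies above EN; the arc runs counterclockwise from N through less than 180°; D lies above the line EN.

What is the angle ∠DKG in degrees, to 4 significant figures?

79.68°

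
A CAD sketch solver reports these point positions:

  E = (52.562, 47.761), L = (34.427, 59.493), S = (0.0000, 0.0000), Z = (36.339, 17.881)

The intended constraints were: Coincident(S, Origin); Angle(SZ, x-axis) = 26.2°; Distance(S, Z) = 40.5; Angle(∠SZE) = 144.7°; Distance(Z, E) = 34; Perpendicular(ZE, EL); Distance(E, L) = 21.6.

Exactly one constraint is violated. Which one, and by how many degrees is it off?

Perpendicular(ZE, EL) — off by 4.40°.

S = (0.00, 0.00) ✓; SZ at 26.20° ✓; |SZ| = 40.50 ✓; ∠SZE = 144.7° ✓; |ZE| = 34.00 ✓; ∠(ZE, EL) = 85.60° ✗; |EL| = 21.60 ✓.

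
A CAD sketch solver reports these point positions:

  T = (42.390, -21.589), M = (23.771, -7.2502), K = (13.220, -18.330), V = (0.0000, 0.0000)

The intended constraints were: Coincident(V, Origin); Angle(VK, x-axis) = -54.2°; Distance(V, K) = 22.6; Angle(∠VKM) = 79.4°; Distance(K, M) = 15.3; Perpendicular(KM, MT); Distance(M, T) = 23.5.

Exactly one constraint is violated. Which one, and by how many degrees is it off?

Perpendicular(KM, MT) — off by 6.00°.

V = (0.00, 0.00) ✓; VK at -54.20° ✓; |VK| = 22.60 ✓; ∠VKM = 79.40° ✓; |KM| = 15.30 ✓; ∠(KM, MT) = 84.00° ✗; |MT| = 23.50 ✓.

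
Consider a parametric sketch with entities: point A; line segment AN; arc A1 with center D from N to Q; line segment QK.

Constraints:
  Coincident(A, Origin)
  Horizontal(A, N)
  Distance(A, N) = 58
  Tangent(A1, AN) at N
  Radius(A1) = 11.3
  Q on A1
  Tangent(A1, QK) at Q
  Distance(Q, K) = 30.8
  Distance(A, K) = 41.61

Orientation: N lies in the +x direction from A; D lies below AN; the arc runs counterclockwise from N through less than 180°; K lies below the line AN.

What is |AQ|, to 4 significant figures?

49.28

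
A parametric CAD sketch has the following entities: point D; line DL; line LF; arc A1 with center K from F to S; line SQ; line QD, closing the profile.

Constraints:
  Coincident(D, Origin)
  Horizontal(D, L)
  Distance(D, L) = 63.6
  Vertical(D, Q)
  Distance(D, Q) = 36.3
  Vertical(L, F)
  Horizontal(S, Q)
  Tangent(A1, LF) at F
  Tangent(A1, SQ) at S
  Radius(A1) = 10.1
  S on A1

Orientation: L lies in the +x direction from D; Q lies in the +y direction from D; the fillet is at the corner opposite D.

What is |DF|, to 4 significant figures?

68.79

D is at the origin; D and L share the same y with |DL| = 63.6 and L on the +x side, so L = (63.60, 0.000). DQ is vertical with |DQ| = 36.3 and Q on the +y side, so Q = (0.000, 36.30). The virtual corner opposite D is at (63.60, 36.30). Tangency of A1 to LF means the radius KF is perpendicular to LF and since A1 is tangent to SQ there, KS ⟂ SQ, with radius 10.1, so the center K sits 10.1 in from both sides at K = (53.50, 26.20). That places the tangent points at F = (63.60, 26.20) on LF and S = (53.50, 36.30) on SQ. Then |DF| = |F − D| = 68.79.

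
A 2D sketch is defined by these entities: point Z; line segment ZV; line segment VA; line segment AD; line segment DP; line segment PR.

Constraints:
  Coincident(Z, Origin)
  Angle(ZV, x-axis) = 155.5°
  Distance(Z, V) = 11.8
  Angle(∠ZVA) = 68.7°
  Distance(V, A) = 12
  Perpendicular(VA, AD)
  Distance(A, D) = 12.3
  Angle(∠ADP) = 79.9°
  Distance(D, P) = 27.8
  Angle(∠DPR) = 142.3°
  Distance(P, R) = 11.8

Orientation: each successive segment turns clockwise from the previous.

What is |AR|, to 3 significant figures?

35.3

∠ADP = 79.9° gives DP at -146° from the x-axis; with |DP| = 27.8, P = (-16.6, -11.1). ∠DPR = 142.3° gives PR at 176° from the x-axis; with |PR| = 11.8, R = (-28.4, -10.4). Then |AR| = |R − A| = 35.3.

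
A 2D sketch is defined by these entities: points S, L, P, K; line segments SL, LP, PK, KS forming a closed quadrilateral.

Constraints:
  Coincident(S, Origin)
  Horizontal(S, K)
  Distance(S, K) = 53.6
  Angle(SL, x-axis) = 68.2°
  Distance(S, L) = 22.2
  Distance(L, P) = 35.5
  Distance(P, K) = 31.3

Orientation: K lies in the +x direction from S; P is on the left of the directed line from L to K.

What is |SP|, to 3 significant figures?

51.8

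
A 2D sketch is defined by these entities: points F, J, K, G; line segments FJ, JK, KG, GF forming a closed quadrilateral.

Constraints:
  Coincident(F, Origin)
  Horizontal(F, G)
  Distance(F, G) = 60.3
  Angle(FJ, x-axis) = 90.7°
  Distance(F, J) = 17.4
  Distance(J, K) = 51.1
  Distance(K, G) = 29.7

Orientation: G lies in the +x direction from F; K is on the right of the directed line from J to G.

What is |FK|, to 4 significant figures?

40.83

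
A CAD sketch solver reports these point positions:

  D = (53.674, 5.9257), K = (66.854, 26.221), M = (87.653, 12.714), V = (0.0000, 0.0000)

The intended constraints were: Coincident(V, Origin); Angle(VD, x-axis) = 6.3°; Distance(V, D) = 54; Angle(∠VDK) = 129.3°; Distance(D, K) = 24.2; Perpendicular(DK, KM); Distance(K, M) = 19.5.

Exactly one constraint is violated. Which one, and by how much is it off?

Distance(K, M) = 19.5 — off by 5.30.

V = (0.00, 0.00) ✓; VD at 6.300° ✓; |VD| = 54.00 ✓; ∠VDK = 129.3° ✓; |DK| = 24.20 ✓; ∠(DK, KM) = 90.00° ✓; |KM| = 24.80 ✗.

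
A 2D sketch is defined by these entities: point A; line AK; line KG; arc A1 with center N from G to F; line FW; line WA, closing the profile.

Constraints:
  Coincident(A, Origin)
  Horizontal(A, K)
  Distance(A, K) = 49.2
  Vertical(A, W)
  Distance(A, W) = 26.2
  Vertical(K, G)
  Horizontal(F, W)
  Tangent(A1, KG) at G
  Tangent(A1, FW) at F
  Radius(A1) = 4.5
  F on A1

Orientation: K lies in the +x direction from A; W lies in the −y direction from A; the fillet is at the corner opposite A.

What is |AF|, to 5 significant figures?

51.812

A is at the origin; AK is horizontal with |AK| = 49.2 and K on the +x side, so K = (49.200, 0.0000). AW is vertical with |AW| = 26.2 and W on the −y side, so W = (0.0000, -26.200). The virtual corner opposite A is at (49.200, -26.200). Since A1 is tangent to KG there, NG ⟂ KG and since A1 is tangent to FW there, NF ⟂ FW, with radius 4.5, so the center N sits 4.5 in from both sides at N = (44.700, -21.700). That places the tangent points at G = (49.200, -21.700) on KG and F = (44.700, -26.200) on FW. Then |AF| = |F − A| = 51.812.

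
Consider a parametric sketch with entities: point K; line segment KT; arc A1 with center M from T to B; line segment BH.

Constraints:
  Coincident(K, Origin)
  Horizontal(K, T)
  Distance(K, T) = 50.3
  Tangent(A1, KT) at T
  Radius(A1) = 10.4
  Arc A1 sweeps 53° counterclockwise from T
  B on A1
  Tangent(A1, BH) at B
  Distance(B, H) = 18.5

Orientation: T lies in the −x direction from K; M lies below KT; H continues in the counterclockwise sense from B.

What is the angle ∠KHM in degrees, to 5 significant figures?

8.4814°

On A1, T sits at bearing 90° from M; a 53° counterclockwise sweep puts B at bearing 143°, so B = M + 10.4·(cos 143°, sin 143°) = (-58.606, -4.1411). Tangency of A1 to BH means the radius MB is perpendicular to BH, so BH runs along (−sin 143°, cos 143°); with |BH| = 18.5, H = (-69.739, -18.916). Then cos ∠KHM = HK·HM / (|HK||HM|), giving 8.4814°.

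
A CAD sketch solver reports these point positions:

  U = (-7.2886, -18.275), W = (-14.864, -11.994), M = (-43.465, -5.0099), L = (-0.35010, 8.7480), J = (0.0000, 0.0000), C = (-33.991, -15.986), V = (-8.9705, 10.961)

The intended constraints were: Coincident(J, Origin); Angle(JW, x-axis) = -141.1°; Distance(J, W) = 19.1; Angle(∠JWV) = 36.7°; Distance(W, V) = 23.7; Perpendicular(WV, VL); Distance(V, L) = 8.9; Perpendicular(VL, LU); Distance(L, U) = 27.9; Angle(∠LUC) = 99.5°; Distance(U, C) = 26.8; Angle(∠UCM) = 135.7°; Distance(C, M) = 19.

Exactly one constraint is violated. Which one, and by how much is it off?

Distance(C, M) = 19 — off by 4.50.

J = (0.00, 0.00) ✓; JW at -141.1° ✓; |JW| = 19.10 ✓; ∠JWV = 36.70° ✓; |WV| = 23.70 ✓; ∠(WV, VL) = 90.00° ✓; |VL| = 8.900 ✓; ∠(VL, LU) = 90.00° ✓; |LU| = 27.90 ✓; ∠LUC = 99.50° ✓; |UC| = 26.80 ✓; ∠UCM = 135.7° ✓; |CM| = 14.50 ✗.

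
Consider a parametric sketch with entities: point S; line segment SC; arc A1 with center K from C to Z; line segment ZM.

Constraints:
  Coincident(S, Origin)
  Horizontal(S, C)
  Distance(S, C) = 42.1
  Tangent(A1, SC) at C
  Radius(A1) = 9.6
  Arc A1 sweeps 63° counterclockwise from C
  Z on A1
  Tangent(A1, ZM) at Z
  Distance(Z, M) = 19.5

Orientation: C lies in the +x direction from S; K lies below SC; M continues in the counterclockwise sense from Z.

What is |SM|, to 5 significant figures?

33.485

S is at the origin; S and C share the same y with |SC| = 42.1 and C on the +x side, so C = (42.100, 0.0000). Since A1 is tangent to SC there, KC ⟂ SC, so K = C + (0, -9.6) = (42.100, -9.6000). On A1, C sits at bearing 90° from K; a 63° counterclockwise sweep puts Z at bearing 153°, so Z = K + 9.6·(cos 153°, sin 153°) = (33.546, -5.2417). The tangent condition forces KZ to be normal to ZM, so ZM runs along (−sin 153°, cos 153°); with |ZM| = 19.5, M = (24.694, -22.616). Then |SM| = |M − S| = 33.485.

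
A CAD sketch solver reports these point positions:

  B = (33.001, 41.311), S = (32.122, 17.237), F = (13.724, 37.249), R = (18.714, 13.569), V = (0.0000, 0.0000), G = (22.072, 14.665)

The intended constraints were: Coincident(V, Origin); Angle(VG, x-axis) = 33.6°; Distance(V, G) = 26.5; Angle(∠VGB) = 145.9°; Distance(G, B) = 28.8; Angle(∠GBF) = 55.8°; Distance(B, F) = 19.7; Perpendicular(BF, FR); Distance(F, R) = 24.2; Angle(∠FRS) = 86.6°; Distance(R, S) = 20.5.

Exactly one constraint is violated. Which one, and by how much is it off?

Distance(R, S) = 20.5 — off by 6.60.

V = (0.00, 0.00) ✓; VG at 33.60° ✓; |VG| = 26.50 ✓; ∠VGB = 145.9° ✓; |GB| = 28.80 ✓; ∠GBF = 55.80° ✓; |BF| = 19.70 ✓; ∠(BF, FR) = 90.00° ✓; |FR| = 24.20 ✓; ∠FRS = 86.60° ✓; |RS| = 13.90 ✗.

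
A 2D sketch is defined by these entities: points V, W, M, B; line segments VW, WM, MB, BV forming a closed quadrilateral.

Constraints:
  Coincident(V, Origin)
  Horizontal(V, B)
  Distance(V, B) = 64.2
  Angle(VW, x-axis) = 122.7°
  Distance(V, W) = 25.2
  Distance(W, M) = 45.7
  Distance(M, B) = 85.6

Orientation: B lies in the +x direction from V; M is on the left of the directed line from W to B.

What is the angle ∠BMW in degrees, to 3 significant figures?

68.2°

Checks: |WM| = 45.70 ✓; |MB| = 85.60 ✓.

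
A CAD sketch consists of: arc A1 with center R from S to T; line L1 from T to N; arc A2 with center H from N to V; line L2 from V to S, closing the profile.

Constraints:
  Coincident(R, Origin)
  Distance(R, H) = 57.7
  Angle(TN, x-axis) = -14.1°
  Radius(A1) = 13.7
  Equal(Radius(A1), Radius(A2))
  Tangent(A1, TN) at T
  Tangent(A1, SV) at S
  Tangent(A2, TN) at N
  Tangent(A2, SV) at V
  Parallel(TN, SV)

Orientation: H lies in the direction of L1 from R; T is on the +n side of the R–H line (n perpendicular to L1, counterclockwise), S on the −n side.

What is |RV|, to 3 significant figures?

59.3

The slot axis is L1's direction at -14.1°, so u = (cos -14.1°, sin -14.1°) = (0.970, -0.244) and n = (−sin -14.1°, cos -14.1°) = (0.244, 0.970). R is at the origin and H lies 57.7 along u from R, so H = 57.7·u = (56.0, -14.1). Tangency of A1 to both parallel lines with radius 13.7 puts T and S at R ± 13.7·n: T = (3.34, 13.3), S = (-3.34, -13.3). Equal radii place N and V the same way about H: N = H + 13.7·n = (59.3, -0.769), V = H − 13.7·n = (52.6, -27.3). Then |RV| = |V − R| = 59.3.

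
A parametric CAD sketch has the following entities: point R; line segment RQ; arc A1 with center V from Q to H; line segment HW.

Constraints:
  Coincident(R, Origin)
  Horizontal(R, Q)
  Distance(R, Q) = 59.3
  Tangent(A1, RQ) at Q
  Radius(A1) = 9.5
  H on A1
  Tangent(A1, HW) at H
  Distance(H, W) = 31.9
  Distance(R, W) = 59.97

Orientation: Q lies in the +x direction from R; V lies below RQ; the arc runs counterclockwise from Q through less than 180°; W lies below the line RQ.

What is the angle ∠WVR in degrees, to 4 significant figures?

73.76°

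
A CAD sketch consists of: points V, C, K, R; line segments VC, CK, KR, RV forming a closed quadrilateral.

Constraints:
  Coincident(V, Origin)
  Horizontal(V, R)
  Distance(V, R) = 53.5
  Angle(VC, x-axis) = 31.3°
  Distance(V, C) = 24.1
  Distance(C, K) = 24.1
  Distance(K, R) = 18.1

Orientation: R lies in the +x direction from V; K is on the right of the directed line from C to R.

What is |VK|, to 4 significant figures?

36.78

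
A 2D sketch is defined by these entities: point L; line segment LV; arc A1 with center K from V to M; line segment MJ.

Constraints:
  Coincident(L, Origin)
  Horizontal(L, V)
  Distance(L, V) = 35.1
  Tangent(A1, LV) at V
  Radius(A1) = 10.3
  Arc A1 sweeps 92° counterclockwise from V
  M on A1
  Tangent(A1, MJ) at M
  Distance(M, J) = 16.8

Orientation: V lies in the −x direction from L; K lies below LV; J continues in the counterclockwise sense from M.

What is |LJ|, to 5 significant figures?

52.547

L is at the origin; L and V share the same y with |LV| = 35.1 and V on the −x side, so V = (-35.100, 0.0000). Since A1 is tangent to LV there, KV ⟂ LV, so K = V + (0, -10.3) = (-35.100, -10.300). On A1, V sits at bearing 90° from K; a 92° counterclockwise sweep puts M at bearing 182°, so M = K + 10.3·(cos 182°, sin 182°) = (-45.394, -10.659). A1 meets MJ tangentially, so KM is at right angles to MJ, so MJ runs along (−sin 182°, cos 182°); with |MJ| = 16.8, J = (-44.807, -27.449). Then |LJ| = |J − L| = 52.547.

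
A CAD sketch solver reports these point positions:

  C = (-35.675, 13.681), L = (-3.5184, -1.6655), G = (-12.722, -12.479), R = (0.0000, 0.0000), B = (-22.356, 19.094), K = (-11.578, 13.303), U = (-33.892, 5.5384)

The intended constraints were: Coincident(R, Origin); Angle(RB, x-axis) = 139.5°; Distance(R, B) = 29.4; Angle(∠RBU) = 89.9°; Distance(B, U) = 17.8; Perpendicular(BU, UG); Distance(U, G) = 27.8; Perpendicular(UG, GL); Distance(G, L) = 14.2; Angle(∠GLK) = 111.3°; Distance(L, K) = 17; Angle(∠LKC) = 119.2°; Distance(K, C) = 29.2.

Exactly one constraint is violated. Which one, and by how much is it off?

Distance(K, C) = 29.2 — off by 5.10.

R = (0.00, 0.00) ✓; RB at 139.5° ✓; |RB| = 29.40 ✓; ∠RBU = 89.90° ✓; |BU| = 17.80 ✓; ∠(BU, UG) = 90.00° ✓; |UG| = 27.80 ✓; ∠(UG, GL) = 90.00° ✓; |GL| = 14.20 ✓; ∠GLK = 111.3° ✓; |LK| = 17.00 ✓; ∠LKC = 119.2° ✓; |KC| = 24.10 ✗.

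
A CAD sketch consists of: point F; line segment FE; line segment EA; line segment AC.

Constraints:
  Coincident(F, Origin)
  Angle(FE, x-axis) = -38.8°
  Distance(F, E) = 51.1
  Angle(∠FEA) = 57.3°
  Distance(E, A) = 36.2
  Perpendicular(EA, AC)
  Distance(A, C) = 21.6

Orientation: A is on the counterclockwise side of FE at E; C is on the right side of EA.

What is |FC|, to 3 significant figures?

65.2

F is at the origin; FE runs at -38.8° with length 51.1, so E = 51.1·(cos -38.8°, sin -38.8°) = (39.8, -32.0). ∠FEA = 57.3°, so EA runs at -38.8° + (180° − 57.3°) = 83.9° from the x-axis; with |EA| = 36.2, A = E + 36.2·(cos 83.9°, sin 83.9°) = (43.7, 3.98). The perpendicularity gives AC at right angles to EA; with |AC| = 21.6 on the right of EA, C = A + 21.6·(0.994, -0.106) = (65.1, 1.68). Then |FC| = |C − F| = 65.2.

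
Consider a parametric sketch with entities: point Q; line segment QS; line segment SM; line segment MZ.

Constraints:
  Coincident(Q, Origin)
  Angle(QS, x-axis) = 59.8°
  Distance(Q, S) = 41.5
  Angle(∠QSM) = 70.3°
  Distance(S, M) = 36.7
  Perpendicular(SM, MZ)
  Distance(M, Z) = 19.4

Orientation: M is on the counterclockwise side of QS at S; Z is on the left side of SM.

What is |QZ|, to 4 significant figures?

30.05

∠QSM = 70.3°, so SM runs at 59.8° + (180° − 70.3°) = 169.5° from the x-axis; with |SM| = 36.7, M = S + 36.7·(cos 169.5°, sin 169.5°) = (-15.21, 42.56). The perpendicularity gives MZ at right angles to SM; with |MZ| = 19.4 on the left of SM, Z = M + 19.4·(-0.1822, -0.9833) = (-18.75, 23.48). Then |QZ| = |Z − Q| = 30.05.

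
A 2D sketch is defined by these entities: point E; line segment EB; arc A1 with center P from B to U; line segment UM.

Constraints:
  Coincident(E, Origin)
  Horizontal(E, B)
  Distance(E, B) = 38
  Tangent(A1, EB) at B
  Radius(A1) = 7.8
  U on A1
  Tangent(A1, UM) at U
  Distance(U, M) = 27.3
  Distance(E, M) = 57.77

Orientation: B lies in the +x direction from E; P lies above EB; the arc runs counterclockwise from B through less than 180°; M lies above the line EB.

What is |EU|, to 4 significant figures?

46.45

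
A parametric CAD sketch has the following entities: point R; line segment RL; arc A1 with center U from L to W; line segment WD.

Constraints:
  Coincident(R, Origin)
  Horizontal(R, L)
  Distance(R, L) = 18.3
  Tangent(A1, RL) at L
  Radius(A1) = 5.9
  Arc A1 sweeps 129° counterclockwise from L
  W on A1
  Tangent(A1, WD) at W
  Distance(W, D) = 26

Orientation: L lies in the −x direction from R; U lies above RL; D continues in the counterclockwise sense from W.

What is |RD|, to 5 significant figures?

42.353

On A1, L sits at bearing -90° from U; a 129° counterclockwise sweep puts W at bearing 39°, so W = U + 5.9·(cos 39°, sin 39°) = (-13.715, 9.6130). The tangent condition forces UW to be normal to WD, so WD runs along (−sin 39°, cos 39°); with |WD| = 26.0, D = (-30.077, 29.819). Then |RD| = |D − R| = 42.353.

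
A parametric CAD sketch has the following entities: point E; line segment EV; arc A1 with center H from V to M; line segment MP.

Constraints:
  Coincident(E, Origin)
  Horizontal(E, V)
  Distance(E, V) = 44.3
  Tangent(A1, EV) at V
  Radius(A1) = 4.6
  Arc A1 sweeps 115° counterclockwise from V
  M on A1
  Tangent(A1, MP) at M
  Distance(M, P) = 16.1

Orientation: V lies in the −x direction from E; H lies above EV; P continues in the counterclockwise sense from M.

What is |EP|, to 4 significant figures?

51.47

E is at the origin; EV is horizontal with |EV| = 44.3 and V on the −x side, so V = (-44.30, 0.000). The tangent condition forces HV to be normal to EV, so H = V + (0, 4.6) = (-44.30, 4.600). On A1, V sits at bearing -90° from H; a 115° counterclockwise sweep puts M at bearing 25°, so M = H + 4.6·(cos 25°, sin 25°) = (-40.13, 6.544). Since A1 is tangent to MP there, HM ⟂ MP, so MP runs along (−sin 25°, cos 25°); with |MP| = 16.1, P = (-46.94, 21.14). Then |EP| = |P − E| = 51.47.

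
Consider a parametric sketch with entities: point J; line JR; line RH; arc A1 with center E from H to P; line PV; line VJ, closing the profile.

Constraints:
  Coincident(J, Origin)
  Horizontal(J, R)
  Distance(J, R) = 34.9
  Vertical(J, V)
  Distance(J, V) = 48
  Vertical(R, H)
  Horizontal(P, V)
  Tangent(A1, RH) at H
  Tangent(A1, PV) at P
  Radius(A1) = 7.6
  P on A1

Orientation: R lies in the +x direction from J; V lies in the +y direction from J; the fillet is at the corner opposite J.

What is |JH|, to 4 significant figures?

53.39

J is at the origin; JR is horizontal with |JR| = 34.9 and R on the +x side, so R = (34.90, 0.000). J and V share the same x with |JV| = 48.0 and V on the +y side, so V = (0.000, 48.00). The virtual corner opposite J is at (34.90, 48.00). The tangent condition forces EH to be normal to RH and since A1 is tangent to PV there, EP ⟂ PV, with radius 7.6, so the center E sits 7.6 in from both sides at E = (27.30, 40.40). That places the tangent points at H = (34.90, 40.40) on RH and P = (27.30, 48.00) on PV. Then |JH| = |H − J| = 53.39.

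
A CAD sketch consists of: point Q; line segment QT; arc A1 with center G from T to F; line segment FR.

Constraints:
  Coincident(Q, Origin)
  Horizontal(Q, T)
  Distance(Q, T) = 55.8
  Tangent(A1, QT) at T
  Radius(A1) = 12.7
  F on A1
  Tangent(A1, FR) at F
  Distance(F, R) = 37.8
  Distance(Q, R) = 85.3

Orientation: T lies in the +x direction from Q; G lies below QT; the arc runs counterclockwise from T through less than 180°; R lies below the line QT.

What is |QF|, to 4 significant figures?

50.11

Checks: |GT| = 12.70 ✓; |GF| = 12.70 ✓; ∠(GF, FR) = 90.00° ✓; |FR| = 37.80 ✓; |QR| = 85.30 ✓.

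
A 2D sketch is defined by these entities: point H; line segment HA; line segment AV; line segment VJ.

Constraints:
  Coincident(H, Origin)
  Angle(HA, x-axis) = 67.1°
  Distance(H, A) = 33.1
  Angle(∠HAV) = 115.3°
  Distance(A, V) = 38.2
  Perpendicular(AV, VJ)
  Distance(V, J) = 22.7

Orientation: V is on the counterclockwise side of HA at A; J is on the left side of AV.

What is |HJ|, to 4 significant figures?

52.84

∠HAV = 115.3°, so AV runs at 67.1° + (180° − 115.3°) = 131.8° from the x-axis; with |AV| = 38.2, V = A + 38.2·(cos 131.8°, sin 131.8°) = (-12.58, 58.97). AV ⟂ VJ; with |VJ| = 22.7 on the left of AV, J = V + 22.7·(-0.7455, -0.6665) = (-29.50, 43.84). Then |HJ| = |J − H| = 52.84.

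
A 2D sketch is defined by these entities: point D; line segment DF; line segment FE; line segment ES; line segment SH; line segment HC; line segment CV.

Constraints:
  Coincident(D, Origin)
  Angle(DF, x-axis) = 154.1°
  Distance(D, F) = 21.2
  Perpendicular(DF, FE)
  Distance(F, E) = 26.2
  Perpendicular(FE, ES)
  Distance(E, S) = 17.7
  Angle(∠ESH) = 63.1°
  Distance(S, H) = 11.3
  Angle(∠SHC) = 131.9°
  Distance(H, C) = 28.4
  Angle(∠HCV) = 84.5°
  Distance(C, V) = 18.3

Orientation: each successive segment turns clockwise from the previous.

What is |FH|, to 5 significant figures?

20.454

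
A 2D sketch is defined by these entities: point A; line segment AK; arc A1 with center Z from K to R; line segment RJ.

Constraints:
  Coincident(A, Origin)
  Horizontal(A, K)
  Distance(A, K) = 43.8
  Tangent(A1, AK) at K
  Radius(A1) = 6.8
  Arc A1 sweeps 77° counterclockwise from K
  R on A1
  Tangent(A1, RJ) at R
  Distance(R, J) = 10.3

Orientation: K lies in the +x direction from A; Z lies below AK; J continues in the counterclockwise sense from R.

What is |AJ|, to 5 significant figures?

38.070

On A1, K sits at bearing 90° from Z; a 77° counterclockwise sweep puts R at bearing 167°, so R = Z + 6.8·(cos 167°, sin 167°) = (37.174, -5.2703). A1 meets RJ tangentially, so ZR is at right angles to RJ, so RJ runs along (−sin 167°, cos 167°); with |RJ| = 10.3, J = (34.857, -15.306). Then |AJ| = |J − A| = 38.070.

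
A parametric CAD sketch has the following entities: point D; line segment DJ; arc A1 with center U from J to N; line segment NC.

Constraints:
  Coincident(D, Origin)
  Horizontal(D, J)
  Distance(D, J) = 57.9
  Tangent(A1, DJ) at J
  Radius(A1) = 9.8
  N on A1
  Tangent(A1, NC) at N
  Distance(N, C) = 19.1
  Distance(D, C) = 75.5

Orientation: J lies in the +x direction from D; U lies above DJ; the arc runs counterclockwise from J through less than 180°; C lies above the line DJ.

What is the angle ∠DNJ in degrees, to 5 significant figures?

33.709°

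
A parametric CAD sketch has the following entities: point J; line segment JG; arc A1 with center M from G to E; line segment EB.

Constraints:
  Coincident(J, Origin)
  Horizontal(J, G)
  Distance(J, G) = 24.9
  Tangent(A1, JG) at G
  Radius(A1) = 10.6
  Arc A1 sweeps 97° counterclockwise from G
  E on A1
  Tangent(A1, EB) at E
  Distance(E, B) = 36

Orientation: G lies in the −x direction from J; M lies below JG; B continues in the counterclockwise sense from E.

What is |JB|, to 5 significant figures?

56.843

J is at the origin; JG is horizontal with |JG| = 24.9 and G on the −x side, so G = (-24.900, 0.0000). Since A1 is tangent to JG there, MG ⟂ JG, so M = G + (0, -10.6) = (-24.900, -10.600). On A1, G sits at bearing 90° from M; a 97° counterclockwise sweep puts E at bearing 187°, so E = M + 10.6·(cos 187°, sin 187°) = (-35.421, -11.892). Tangency of A1 to EB means the radius ME is perpendicular to EB, so EB runs along (−sin 187°, cos 187°); with |EB| = 36.0, B = (-31.034, -47.623). Then |JB| = |B − J| = 56.843.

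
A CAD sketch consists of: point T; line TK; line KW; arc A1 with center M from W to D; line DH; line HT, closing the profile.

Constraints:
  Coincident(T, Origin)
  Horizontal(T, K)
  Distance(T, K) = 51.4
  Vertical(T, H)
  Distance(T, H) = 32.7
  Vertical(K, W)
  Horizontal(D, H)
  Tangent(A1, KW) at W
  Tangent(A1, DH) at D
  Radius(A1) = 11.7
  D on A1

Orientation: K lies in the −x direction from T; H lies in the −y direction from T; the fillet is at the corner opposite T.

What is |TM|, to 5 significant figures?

44.912

T is at the origin; T and K share the same y with |TK| = 51.4 and K on the −x side, so K = (-51.400, 0.0000). T and H share the same x with |TH| = 32.7 and H on the −y side, so H = (0.0000, -32.700). The virtual corner opposite T is at (-51.400, -32.700). A1 meets KW tangentially, so MW is at right angles to KW and since A1 is tangent to DH there, MD ⟂ DH, with radius 11.7, so the center M sits 11.7 in from both sides at M = (-39.700, -21.000). Then |TM| = |M − T| = 44.912.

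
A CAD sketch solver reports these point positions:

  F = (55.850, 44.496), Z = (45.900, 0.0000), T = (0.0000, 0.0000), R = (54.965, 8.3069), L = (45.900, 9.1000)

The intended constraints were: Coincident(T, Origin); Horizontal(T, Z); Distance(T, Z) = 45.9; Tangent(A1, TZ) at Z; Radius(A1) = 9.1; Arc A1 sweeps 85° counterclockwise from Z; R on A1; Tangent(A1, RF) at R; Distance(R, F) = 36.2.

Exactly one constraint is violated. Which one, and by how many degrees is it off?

Tangent(A1, RF) at R — off by 3.60°.

T = (0.00, 0.00) ✓; T.y = 0.00, Z.y = 0.00 ✓; |TZ| = 45.90 ✓; ∠(LZ, ZT) = 90.00° ✓; |LZ| = 9.100 ✓; bearing(L→R) − bearing(L→Z) = 85.00° ✓; |LR| = 9.100 ✓; ∠(LR, RF) = 86.40° ✗; |RF| = 36.20 ✓.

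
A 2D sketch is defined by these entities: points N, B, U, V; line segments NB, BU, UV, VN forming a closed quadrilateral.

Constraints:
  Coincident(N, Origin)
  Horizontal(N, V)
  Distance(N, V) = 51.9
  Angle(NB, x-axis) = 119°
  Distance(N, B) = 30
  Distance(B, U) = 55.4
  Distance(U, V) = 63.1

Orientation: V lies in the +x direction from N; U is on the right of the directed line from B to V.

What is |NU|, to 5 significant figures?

28.608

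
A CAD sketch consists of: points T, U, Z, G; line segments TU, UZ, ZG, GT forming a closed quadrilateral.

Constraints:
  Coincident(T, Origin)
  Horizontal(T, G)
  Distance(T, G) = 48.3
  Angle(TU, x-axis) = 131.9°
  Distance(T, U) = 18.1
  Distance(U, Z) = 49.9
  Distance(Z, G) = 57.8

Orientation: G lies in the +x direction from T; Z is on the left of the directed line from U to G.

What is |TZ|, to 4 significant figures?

55.03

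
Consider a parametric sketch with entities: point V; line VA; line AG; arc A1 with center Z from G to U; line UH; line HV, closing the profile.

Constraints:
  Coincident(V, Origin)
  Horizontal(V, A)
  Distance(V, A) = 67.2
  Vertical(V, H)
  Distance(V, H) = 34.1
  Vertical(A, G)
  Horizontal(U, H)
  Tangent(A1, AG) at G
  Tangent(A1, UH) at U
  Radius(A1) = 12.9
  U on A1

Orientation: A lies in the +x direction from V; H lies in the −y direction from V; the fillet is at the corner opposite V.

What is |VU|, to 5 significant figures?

64.119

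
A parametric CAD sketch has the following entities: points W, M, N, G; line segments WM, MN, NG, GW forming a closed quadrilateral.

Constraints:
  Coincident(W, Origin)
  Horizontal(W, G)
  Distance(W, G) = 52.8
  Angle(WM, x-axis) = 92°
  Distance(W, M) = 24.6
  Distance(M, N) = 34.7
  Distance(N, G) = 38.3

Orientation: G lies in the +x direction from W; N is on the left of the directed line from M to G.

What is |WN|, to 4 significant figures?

46.38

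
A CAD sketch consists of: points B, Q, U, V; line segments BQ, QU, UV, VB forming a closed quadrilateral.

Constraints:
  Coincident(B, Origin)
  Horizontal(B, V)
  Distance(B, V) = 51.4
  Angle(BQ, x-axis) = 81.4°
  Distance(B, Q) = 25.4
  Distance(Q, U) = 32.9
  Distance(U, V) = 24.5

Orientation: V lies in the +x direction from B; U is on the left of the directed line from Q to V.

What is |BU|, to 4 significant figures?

40.93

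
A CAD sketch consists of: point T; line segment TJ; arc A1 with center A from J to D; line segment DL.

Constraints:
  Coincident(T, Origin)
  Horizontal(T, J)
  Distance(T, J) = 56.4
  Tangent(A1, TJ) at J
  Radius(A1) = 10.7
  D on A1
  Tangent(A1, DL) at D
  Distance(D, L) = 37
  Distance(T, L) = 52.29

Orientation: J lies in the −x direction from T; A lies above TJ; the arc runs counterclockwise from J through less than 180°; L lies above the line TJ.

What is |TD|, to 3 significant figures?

47.0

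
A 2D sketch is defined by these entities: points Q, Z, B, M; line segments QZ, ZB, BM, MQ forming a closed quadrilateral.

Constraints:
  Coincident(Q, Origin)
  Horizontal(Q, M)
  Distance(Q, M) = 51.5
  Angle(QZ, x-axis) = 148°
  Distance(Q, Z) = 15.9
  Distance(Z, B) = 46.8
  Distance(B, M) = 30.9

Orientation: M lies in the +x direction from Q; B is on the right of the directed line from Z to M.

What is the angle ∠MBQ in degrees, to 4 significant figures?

112.9°

Checks: |ZB| = 46.80 ✓; |BM| = 30.90 ✓.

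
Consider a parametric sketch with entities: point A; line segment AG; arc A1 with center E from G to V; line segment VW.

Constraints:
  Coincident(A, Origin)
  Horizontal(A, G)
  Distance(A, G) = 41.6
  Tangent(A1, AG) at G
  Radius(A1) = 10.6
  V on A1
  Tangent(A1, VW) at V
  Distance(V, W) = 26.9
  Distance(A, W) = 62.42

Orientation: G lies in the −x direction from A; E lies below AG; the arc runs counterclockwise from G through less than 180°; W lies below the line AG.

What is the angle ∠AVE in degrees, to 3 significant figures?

6.31°

Checks: |EV| = 10.60 ✓; ∠(EV, VW) = 90.00° ✓; |VW| = 26.90 ✓; |AW| = 62.42 ✓.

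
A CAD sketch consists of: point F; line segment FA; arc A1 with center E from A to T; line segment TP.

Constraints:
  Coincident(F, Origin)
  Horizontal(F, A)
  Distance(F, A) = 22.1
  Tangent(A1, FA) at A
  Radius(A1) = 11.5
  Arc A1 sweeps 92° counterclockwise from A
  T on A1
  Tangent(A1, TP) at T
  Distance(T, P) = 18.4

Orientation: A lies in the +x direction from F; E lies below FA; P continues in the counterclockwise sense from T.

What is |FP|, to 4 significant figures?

32.31

F is at the origin; F and A share the same y with |FA| = 22.1 and A on the +x side, so A = (22.10, 0.000). The tangent condition forces EA to be normal to FA, so E = A + (0, -11.5) = (22.10, -11.50). On A1, A sits at bearing 90° from E; a 92° counterclockwise sweep puts T at bearing 182°, so T = E + 11.5·(cos 182°, sin 182°) = (10.61, -11.90). Tangency of A1 to TP means the radius ET is perpendicular to TP, so TP runs along (−sin 182°, cos 182°); with |TP| = 18.4, P = (11.25, -30.29). Then |FP| = |P − F| = 32.31.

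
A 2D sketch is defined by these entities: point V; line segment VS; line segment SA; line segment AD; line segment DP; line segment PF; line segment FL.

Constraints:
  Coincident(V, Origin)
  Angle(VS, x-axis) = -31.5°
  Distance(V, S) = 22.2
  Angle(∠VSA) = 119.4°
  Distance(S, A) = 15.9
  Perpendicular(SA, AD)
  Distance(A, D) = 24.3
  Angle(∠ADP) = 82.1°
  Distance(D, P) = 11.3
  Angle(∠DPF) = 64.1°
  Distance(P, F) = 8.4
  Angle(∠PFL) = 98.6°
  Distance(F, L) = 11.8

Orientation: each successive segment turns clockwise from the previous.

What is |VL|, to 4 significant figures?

30.99

V is at the origin; VS runs at -31.5° with length 22.2, so S = (18.93, -11.60). ∠VSA = 119.4° gives SA at -92.10° from the x-axis; with |SA| = 15.9, A = (18.35, -27.49). SA is perpendicular to AD, so AD runs at 177.9°; with |AD| = 24.3, D = (-5.938, -26.60). ∠ADP = 82.1° gives DP at 80.00° from the x-axis; with |DP| = 11.3, P = (-3.975, -15.47). ∠DPF = 64.1° gives PF at -35.90° from the x-axis; with |PF| = 8.4, F = (2.829, -20.40). ∠PFL = 98.6° gives FL at -117.3° from the x-axis; with |FL| = 11.8, L = (-2.583, -30.88). Then |VL| = |L − V| = 30.99.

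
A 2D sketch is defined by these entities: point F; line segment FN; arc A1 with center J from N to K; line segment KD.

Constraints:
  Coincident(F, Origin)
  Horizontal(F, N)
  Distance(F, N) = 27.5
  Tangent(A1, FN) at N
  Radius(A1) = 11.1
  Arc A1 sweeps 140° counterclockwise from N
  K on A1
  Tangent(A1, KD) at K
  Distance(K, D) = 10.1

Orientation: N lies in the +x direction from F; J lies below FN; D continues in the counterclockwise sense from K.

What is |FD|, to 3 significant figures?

38.3

F is at the origin; F and N share the same y with |FN| = 27.5 and N on the +x side, so N = (27.5, 0.00). A1 meets FN tangentially, so JN is at right angles to FN, so J = N + (0, -11.1) = (27.5, -11.1). On A1, N sits at bearing 90° from J; a 140° counterclockwise sweep puts K at bearing 230°, so K = J + 11.1·(cos 230°, sin 230°) = (20.4, -19.6). The tangent condition forces JK to be normal to KD, so KD runs along (−sin 230°, cos 230°); with |KD| = 10.1, D = (28.1, -26.1). Then |FD| = |D − F| = 38.3.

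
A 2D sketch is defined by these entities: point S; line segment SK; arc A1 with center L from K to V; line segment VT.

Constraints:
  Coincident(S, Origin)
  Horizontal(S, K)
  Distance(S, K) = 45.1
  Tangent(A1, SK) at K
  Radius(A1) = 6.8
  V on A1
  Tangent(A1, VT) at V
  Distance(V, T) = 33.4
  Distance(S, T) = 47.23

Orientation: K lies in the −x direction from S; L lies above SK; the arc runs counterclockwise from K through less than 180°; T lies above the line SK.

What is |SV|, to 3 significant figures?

38.9

Checks: ∠(LK, KS) = 90.00° ✓; |LV| = 6.800 ✓; ∠(LV, VT) = 90.00° ✓; |VT| = 33.40 ✓; |ST| = 47.23 ✓.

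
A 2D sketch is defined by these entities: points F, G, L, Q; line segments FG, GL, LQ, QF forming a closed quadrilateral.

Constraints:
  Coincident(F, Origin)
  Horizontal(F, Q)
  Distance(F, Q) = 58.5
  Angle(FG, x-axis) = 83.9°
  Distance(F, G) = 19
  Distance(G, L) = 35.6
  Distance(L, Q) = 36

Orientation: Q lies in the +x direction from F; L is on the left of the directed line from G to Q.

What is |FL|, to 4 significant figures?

46.10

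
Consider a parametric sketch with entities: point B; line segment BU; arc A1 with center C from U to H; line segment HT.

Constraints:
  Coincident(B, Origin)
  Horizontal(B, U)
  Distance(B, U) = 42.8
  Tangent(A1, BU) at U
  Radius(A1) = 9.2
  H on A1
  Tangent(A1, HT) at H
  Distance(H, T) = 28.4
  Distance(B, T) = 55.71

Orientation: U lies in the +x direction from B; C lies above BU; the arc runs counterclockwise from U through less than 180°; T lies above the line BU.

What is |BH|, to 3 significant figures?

52.8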